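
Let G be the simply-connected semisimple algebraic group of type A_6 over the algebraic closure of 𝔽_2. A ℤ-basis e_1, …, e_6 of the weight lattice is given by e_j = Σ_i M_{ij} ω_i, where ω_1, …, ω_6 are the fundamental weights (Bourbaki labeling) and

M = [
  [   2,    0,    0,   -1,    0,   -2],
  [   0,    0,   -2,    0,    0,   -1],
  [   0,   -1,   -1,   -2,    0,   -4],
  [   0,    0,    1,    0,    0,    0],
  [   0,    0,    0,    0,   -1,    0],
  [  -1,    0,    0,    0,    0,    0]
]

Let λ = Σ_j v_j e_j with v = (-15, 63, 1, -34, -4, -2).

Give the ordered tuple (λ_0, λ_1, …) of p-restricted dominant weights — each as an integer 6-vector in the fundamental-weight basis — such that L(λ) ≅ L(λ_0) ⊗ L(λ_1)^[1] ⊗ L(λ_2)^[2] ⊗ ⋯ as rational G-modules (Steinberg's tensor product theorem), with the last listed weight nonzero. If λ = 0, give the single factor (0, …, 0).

In the fundamental-weight basis, λ has coordinates c = M·v (v = (-15, 63, 1, -34, -4, -2)):
  c_1 = (2)·(-15) + (0)·(63) + (0)·(1) + (-1)·(-34) + (0)·(-4) + (-2)·(-2) = 8
  c_2 = (0)·(-15) + (0)·(63) + (-2)·(1) + (0)·(-34) + (0)·(-4) + (-1)·(-2) = 0
  c_3 = (0)·(-15) + (-1)·(63) + (-1)·(1) + (-2)·(-34) + (0)·(-4) + (-4)·(-2) = 12
  c_4 = (0)·(-15) + (0)·(63) + (1)·(1) + (0)·(-34) + (0)·(-4) + (0)·(-2) = 1
  c_5 = (0)·(-15) + (0)·(63) + (0)·(1) + (0)·(-34) + (-1)·(-4) + (0)·(-2) = 4
  c_6 = (-1)·(-15) + (0)·(63) + (0)·(1) + (0)·(-34) + (0)·(-4) + (0)·(-2) = 15
Expand coordinatewise in base 2:
  c_1 = 8 = 0·2^0 + 0·2^1 + 0·2^2 + 1·2^3
  c_2 = 0
  c_3 = 12 = 0·2^0 + 0·2^1 + 1·2^2 + 1·2^3
  c_4 = 1 = 1·2^0
  c_5 = 4 = 0·2^0 + 0·2^1 + 1·2^2
  c_6 = 15 = 1·2^0 + 1·2^1 + 1·2^2 + 1·2^3
p-restricted factor λ_0 = (0, 0, 0, 1, 0, 1)
p-restricted factor λ_1 = (0, 0, 0, 0, 0, 1)
p-restricted factor λ_2 = (0, 0, 1, 0, 1, 1)
p-restricted factor λ_3 = (1, 0, 1, 0, 0, 1)

((0, 0, 0, 1, 0, 1), (0, 0, 0, 0, 0, 1), (0, 0, 1, 0, 1, 1), (1, 0, 1, 0, 0, 1))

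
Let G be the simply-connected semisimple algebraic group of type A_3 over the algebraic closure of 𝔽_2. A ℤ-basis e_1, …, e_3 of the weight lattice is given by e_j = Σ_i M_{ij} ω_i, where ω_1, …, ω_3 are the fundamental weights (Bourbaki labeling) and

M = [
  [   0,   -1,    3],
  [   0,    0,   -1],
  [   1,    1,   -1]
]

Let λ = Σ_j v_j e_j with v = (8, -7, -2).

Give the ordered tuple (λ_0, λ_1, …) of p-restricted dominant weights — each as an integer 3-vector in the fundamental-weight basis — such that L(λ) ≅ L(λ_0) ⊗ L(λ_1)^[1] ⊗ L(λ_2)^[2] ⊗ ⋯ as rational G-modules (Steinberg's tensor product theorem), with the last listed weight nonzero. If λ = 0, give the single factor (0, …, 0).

((1, 0, 1), (0, 1, 1))

ω-coordinates c = M·v, v = (8, -7, -2):
  c_1 = (0)·(8) + (-1)·(-7) + (3)·(-2) = 1
  c_2 = (0)·(8) + (0)·(-7) + (-1)·(-2) = 2
  c_3 = (1)·(8) + (1)·(-7) + (-1)·(-2) = 3
Writing each c_i in base p = 2:
  c_1 = 1 = 1·2^0
  c_2 = 2 = 0·2^0 + 1·2^1
  c_3 = 3 = 1·2^0 + 1·2^1
p-restricted factor λ_0 = (1, 0, 1)
p-restricted factor λ_1 = (0, 1, 1)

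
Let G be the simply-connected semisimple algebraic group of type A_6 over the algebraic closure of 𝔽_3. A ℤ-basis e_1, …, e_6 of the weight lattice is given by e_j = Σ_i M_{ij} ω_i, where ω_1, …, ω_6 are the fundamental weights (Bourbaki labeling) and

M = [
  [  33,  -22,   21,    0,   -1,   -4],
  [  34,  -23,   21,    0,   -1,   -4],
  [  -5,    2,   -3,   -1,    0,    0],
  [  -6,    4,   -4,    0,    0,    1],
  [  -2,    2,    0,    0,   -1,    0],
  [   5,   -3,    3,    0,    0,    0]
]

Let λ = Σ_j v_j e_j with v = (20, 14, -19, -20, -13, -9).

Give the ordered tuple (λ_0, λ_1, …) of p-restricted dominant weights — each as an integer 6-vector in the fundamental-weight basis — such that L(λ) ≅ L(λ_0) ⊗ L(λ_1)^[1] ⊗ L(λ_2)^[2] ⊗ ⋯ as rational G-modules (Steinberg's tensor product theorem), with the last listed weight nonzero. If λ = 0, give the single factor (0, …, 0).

Compute c_i = Σ_j M_{ij} v_j with v = (20, 14, -19, -20, -13, -9):
  c_1 = (33)·(20) + (-22)·(14) + (21)·(-19) + (0)·(-20) + (-1)·(-13) + (-4)·(-9) = 2
  c_2 = (34)·(20) + (-23)·(14) + (21)·(-19) + (0)·(-20) + (-1)·(-13) + (-4)·(-9) = 8
  c_3 = (-5)·(20) + (2)·(14) + (-3)·(-19) + (-1)·(-20) + (0)·(-13) + (0)·(-9) = 5
  c_4 = (-6)·(20) + (4)·(14) + (-4)·(-19) + (0)·(-20) + (0)·(-13) + (1)·(-9) = 3
  c_5 = (-2)·(20) + (2)·(14) + (0)·(-19) + (0)·(-20) + (-1)·(-13) + (0)·(-9) = 1
  c_6 = (5)·(20) + (-3)·(14) + (3)·(-19) + (0)·(-20) + (0)·(-13) + (0)·(-9) = 1
Writing each c_i in base p = 3:
  c_1 = 2 = 2·3^0
  c_2 = 8 = 2·3^0 + 2·3^1
  c_3 = 5 = 2·3^0 + 1·3^1
  c_4 = 3 = 0·3^0 + 1·3^1
  c_5 = 1 = 1·3^0
  c_6 = 1 = 1·3^0
p-restricted factor λ_0 = (2, 2, 2, 0, 1, 1)
p-restricted factor λ_1 = (0, 2, 1, 1, 0, 0)

((2, 2, 2, 0, 1, 1), (0, 2, 1, 1, 0, 0))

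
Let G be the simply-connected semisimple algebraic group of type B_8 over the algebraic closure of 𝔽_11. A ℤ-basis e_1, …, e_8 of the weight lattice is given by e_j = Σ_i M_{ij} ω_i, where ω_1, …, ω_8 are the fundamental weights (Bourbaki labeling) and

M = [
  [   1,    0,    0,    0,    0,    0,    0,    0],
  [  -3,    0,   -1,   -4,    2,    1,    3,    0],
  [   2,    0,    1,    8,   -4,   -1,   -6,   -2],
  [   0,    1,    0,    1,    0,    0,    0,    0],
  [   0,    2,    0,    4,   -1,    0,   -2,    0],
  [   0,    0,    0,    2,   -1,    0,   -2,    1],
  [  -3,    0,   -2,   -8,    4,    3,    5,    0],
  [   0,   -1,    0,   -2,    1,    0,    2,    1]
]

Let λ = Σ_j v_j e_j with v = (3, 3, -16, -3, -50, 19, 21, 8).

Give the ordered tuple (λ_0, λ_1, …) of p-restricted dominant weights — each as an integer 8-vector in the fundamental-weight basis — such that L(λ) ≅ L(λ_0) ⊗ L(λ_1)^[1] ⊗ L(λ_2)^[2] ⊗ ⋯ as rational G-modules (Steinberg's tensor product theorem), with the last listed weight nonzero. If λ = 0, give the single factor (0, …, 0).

In the fundamental-weight basis, λ has coordinates c = M·v (v = (3, 3, -16, -3, -50, 19, 21, 8)):
  c_1 = (1)·(3) + (0)·(3) + (0)·(-16) + (0)·(-3) + (0)·(-50) + (0)·(19) + (0)·(21) + (0)·(8) = 3
  c_2 = (-3)·(3) + (0)·(3) + (-1)·(-16) + (-4)·(-3) + (2)·(-50) + (1)·(19) + (3)·(21) + (0)·(8) = 1
  c_3 = (2)·(3) + (0)·(3) + (1)·(-16) + (8)·(-3) + (-4)·(-50) + (-1)·(19) + (-6)·(21) + (-2)·(8) = 5
  c_4 = (0)·(3) + (1)·(3) + (0)·(-16) + (1)·(-3) + (0)·(-50) + (0)·(19) + (0)·(21) + (0)·(8) = 0
  c_5 = (0)·(3) + (2)·(3) + (0)·(-16) + (4)·(-3) + (-1)·(-50) + (0)·(19) + (-2)·(21) + (0)·(8) = 2
  c_6 = (0)·(3) + (0)·(3) + (0)·(-16) + (2)·(-3) + (-1)·(-50) + (0)·(19) + (-2)·(21) + (1)·(8) = 10
  c_7 = (-3)·(3) + (0)·(3) + (-2)·(-16) + (-8)·(-3) + (4)·(-50) + (3)·(19) + (5)·(21) + (0)·(8) = 9
  c_8 = (0)·(3) + (-1)·(3) + (0)·(-16) + (-2)·(-3) + (1)·(-50) + (0)·(19) + (2)·(21) + (1)·(8) = 3
Base-11 expansion of each c_i:
  c_1 = 3 = 3·11^0
  c_2 = 1 = 1·11^0
  c_3 = 5 = 5·11^0
  c_4 = 0
  c_5 = 2 = 2·11^0
  c_6 = 10 = 10·11^0
  c_7 = 9 = 9·11^0
  c_8 = 3 = 3·11^0
Factor λ_0 = (3, 1, 5, 0, 2, 10, 9, 3)

((3, 1, 5, 0, 2, 10, 9, 3),)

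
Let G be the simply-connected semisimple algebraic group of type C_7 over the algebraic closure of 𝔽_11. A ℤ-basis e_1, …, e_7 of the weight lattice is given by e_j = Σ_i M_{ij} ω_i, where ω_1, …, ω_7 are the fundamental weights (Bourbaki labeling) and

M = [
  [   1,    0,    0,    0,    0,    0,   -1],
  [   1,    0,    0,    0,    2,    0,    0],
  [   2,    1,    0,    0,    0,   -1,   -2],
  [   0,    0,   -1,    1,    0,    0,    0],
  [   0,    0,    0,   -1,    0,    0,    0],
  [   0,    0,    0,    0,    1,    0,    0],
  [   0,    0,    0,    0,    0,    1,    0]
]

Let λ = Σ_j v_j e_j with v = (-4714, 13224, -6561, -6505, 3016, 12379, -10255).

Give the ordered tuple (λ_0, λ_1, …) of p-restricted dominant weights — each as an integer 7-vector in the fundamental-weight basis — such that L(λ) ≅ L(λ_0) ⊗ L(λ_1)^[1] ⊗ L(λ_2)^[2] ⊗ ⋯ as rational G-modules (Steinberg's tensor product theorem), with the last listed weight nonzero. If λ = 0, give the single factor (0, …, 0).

In the fundamental-weight basis, λ has coordinates c = M·v (v = (-4714, 13224, -6561, -6505, 3016, 12379, -10255)):
  c_1 = (1)·(-4714) + (0)·(13224) + (0)·(-6561) + (0)·(-6505) + (0)·(3016) + (0)·(12379) + (-1)·(-10255) = 5541
  c_2 = (1)·(-4714) + (0)·(13224) + (0)·(-6561) + (0)·(-6505) + (2)·(3016) + (0)·(12379) + (0)·(-10255) = 1318
  c_3 = (2)·(-4714) + (1)·(13224) + (0)·(-6561) + (0)·(-6505) + (0)·(3016) + (-1)·(12379) + (-2)·(-10255) = 11927
  c_4 = (0)·(-4714) + (0)·(13224) + (-1)·(-6561) + (1)·(-6505) + (0)·(3016) + (0)·(12379) + (0)·(-10255) = 56
  c_5 = (0)·(-4714) + (0)·(13224) + (0)·(-6561) + (-1)·(-6505) + (0)·(3016) + (0)·(12379) + (0)·(-10255) = 6505
  c_6 = (0)·(-4714) + (0)·(13224) + (0)·(-6561) + (0)·(-6505) + (1)·(3016) + (0)·(12379) + (0)·(-10255) = 3016
  c_7 = (0)·(-4714) + (0)·(13224) + (0)·(-6561) + (0)·(-6505) + (0)·(3016) + (1)·(12379) + (0)·(-10255) = 12379
Base-11 expansion of each c_i:
  c_1 = 5541 = 8·11^0 + 8·11^1 + 1·11^2 + 4·11^3
  c_2 = 1318 = 9·11^0 + 9·11^1 + 10·11^2
  c_3 = 11927 = 3·11^0 + 6·11^1 + 10·11^2 + 8·11^3
  c_4 = 56 = 1·11^0 + 5·11^1
  c_5 = 6505 = 4·11^0 + 8·11^1 + 9·11^2 + 4·11^3
  c_6 = 3016 = 2·11^0 + 10·11^1 + 2·11^2 + 2·11^3
  c_7 = 12379 = 4·11^0 + 3·11^1 + 3·11^2 + 9·11^3
p-restricted factor λ_0 = (8, 9, 3, 1, 4, 2, 4)
p-restricted factor λ_1 = (8, 9, 6, 5, 8, 10, 3)
p-restricted factor λ_2 = (1, 10, 10, 0, 9, 2, 3)
p-restricted factor λ_3 = (4, 0, 8, 0, 4, 2, 9)

((8, 9, 3, 1, 4, 2, 4), (8, 9, 6, 5, 8, 10, 3), (1, 10, 10, 0, 9, 2, 3), (4, 0, 8, 0, 4, 2, 9))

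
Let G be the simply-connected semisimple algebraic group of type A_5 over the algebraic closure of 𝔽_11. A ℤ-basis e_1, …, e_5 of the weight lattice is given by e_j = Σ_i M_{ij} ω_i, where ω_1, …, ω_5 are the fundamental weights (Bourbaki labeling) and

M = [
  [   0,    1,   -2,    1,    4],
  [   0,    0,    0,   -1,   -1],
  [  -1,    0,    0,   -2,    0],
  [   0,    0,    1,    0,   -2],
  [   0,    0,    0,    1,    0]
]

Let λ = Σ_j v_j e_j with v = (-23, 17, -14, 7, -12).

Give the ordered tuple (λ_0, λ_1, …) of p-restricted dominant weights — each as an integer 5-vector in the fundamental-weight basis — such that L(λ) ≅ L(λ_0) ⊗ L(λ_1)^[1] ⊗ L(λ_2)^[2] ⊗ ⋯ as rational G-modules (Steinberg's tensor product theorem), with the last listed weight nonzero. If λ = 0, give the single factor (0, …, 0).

Compute c_i = Σ_j M_{ij} v_j with v = (-23, 17, -14, 7, -12):
  c_1 = (0)·(-23) + (1)·(17) + (-2)·(-14) + (1)·(7) + (4)·(-12) = 4
  c_2 = (0)·(-23) + (0)·(17) + (0)·(-14) + (-1)·(7) + (-1)·(-12) = 5
  c_3 = (-1)·(-23) + (0)·(17) + (0)·(-14) + (-2)·(7) + (0)·(-12) = 9
  c_4 = (0)·(-23) + (0)·(17) + (1)·(-14) + (0)·(7) + (-2)·(-12) = 10
  c_5 = (0)·(-23) + (0)·(17) + (0)·(-14) + (1)·(7) + (0)·(-12) = 7
Base-11 expansion of each c_i:
  c_1 = 4 = 4·11^0
  c_2 = 5 = 5·11^0
  c_3 = 9 = 9·11^0
  c_4 = 10 = 10·11^0
  c_5 = 7 = 7·11^0
p-restricted factor λ_0 = (4, 5, 9, 10, 7)

((4, 5, 9, 10, 7),)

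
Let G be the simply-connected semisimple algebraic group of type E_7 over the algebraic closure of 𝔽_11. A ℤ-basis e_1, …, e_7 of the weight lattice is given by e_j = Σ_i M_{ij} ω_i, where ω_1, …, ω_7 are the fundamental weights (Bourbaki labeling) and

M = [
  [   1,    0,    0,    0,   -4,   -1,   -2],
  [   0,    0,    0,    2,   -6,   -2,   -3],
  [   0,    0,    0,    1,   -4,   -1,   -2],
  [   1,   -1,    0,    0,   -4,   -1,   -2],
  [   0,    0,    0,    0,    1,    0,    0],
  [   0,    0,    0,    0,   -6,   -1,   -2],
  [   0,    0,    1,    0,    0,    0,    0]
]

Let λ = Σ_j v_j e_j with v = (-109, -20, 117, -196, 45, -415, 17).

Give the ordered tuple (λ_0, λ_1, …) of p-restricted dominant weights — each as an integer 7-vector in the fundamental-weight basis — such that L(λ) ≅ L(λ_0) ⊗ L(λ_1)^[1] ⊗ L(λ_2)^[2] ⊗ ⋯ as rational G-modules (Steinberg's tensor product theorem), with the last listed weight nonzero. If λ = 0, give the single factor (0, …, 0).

Change of basis e → ω: c = M·v where v = (-109, -20, 117, -196, 45, -415, 17):
  c_1 = 1*-109 + 0*-20 + 0*117 + 0*-196 + -4*45 + -1*-415 + -2*17 = 92
  c_2 = 0*-109 + 0*-20 + 0*117 + 2*-196 + -6*45 + -2*-415 + -3*17 = 117
  c_3 = 0*-109 + 0*-20 + 0*117 + 1*-196 + -4*45 + -1*-415 + -2*17 = 5
  c_4 = 1*-109 + -1*-20 + 0*117 + 0*-196 + -4*45 + -1*-415 + -2*17 = 112
  c_5 = 0*-109 + 0*-20 + 0*117 + 0*-196 + 1*45 + 0*-415 + 0*17 = 45
  c_6 = 0*-109 + 0*-20 + 0*117 + 0*-196 + -6*45 + -1*-415 + -2*17 = 111
  c_7 = 0*-109 + 0*-20 + 1*117 + 0*-196 + 0*45 + 0*-415 + 0*17 = 117
Writing each c_i in base p = 11:
  c_1 = 92 = 4·11^0 + 8·11^1
  c_2 = 117 = 7·11^0 + 10·11^1
  c_3 = 5 = 5·11^0
  c_4 = 112 = 2·11^0 + 10·11^1
  c_5 = 45 = 1·11^0 + 4·11^1
  c_6 = 111 = 1·11^0 + 10·11^1
  c_7 = 117 = 7·11^0 + 10·11^1
p-restricted factor λ_0 = (4, 7, 5, 2, 1, 1, 7)
p-restricted factor λ_1 = (8, 10, 0, 10, 4, 10, 10)

((4, 7, 5, 2, 1, 1, 7), (8, 10, 0, 10, 4, 10, 10))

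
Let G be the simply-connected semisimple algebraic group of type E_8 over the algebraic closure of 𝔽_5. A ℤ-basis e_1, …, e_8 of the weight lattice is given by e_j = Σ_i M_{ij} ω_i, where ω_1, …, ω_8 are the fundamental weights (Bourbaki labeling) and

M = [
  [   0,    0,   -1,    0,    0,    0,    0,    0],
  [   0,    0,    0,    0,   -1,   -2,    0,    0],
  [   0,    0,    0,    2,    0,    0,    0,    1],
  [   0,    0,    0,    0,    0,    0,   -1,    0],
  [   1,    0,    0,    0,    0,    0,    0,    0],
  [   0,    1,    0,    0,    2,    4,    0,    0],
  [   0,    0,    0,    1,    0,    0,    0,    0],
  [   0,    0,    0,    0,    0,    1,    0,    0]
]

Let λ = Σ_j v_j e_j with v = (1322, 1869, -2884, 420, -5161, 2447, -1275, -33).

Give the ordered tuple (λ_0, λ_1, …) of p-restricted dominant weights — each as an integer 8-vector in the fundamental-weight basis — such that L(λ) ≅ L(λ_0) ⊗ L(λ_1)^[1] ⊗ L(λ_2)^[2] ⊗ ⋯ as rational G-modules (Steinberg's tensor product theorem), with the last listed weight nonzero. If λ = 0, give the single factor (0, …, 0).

((4, 2, 2, 0, 2, 0, 0, 2), (1, 3, 1, 0, 4, 2, 4, 4), (0, 0, 2, 1, 2, 3, 1, 2), (3, 2, 1, 0, 0, 0, 3, 4), (4, 0, 1, 2, 2, 2, 0, 3))

In the fundamental-weight basis, λ has coordinates c = M·v (v = (1322, 1869, -2884, 420, -5161, 2447, -1275, -33)):
  c_1 = (0)·(1322) + (0)·(1869) + (-1)·(-2884) + (0)·(420) + (0)·(-5161) + (0)·(2447) + (0)·(-1275) + (0)·(-33) = 2884
  c_2 = (0)·(1322) + (0)·(1869) + (0)·(-2884) + (0)·(420) + (-1)·(-5161) + (-2)·(2447) + (0)·(-1275) + (0)·(-33) = 267
  c_3 = (0)·(1322) + (0)·(1869) + (0)·(-2884) + (2)·(420) + (0)·(-5161) + (0)·(2447) + (0)·(-1275) + (1)·(-33) = 807
  c_4 = (0)·(1322) + (0)·(1869) + (0)·(-2884) + (0)·(420) + (0)·(-5161) + (0)·(2447) + (-1)·(-1275) + (0)·(-33) = 1275
  c_5 = (1)·(1322) + (0)·(1869) + (0)·(-2884) + (0)·(420) + (0)·(-5161) + (0)·(2447) + (0)·(-1275) + (0)·(-33) = 1322
  c_6 = (0)·(1322) + (1)·(1869) + (0)·(-2884) + (0)·(420) + (2)·(-5161) + (4)·(2447) + (0)·(-1275) + (0)·(-33) = 1335
  c_7 = (0)·(1322) + (0)·(1869) + (0)·(-2884) + (1)·(420) + (0)·(-5161) + (0)·(2447) + (0)·(-1275) + (0)·(-33) = 420
  c_8 = (0)·(1322) + (0)·(1869) + (0)·(-2884) + (0)·(420) + (0)·(-5161) + (1)·(2447) + (0)·(-1275) + (0)·(-33) = 2447
p = 5; digits c_i = Σ_j d_{ij}·5^j, 0 ≤ d_{ij} < 5:
  c_1 = 2884 = 4·5^0 + 1·5^1 + 0·5^2 + 3·5^3 + 4·5^4
  c_2 = 267 = 2·5^0 + 3·5^1 + 0·5^2 + 2·5^3
  c_3 = 807 = 2·5^0 + 1·5^1 + 2·5^2 + 1·5^3 + 1·5^4
  c_4 = 1275 = 0·5^0 + 0·5^1 + 1·5^2 + 0·5^3 + 2·5^4
  c_5 = 1322 = 2·5^0 + 4·5^1 + 2·5^2 + 0·5^3 + 2·5^4
  c_6 = 1335 = 0·5^0 + 2·5^1 + 3·5^2 + 0·5^3 + 2·5^4
  c_7 = 420 = 0·5^0 + 4·5^1 + 1·5^2 + 3·5^3
  c_8 = 2447 = 2·5^0 + 4·5^1 + 2·5^2 + 4·5^3 + 3·5^4
λ_0 = (4, 2, 2, 0, 2, 0, 0, 2)
λ_1 = (1, 3, 1, 0, 4, 2, 4, 4)
λ_2 = (0, 0, 2, 1, 2, 3, 1, 2)
λ_3 = (3, 2, 1, 0, 0, 0, 3, 4)
λ_4 = (4, 0, 1, 2, 2, 2, 0, 3)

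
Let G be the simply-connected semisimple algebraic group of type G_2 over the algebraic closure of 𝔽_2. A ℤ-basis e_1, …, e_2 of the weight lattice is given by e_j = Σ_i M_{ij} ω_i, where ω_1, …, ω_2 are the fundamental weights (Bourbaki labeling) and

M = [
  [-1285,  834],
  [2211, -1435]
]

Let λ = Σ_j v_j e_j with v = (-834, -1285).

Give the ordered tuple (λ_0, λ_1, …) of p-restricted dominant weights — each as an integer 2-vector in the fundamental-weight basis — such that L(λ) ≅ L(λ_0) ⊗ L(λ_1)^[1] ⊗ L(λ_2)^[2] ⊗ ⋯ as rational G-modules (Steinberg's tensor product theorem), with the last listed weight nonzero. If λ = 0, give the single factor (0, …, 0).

((0, 1),)

In the fundamental-weight basis, λ has coordinates c = M·v (v = (-834, -1285)):
  c_1 = (-1285)·(-834) + (834)·(-1285) = 0
  c_2 = (2211)·(-834) + (-1435)·(-1285) = 1
Expand coordinatewise in base 2:
  c_1 = 0
  c_2 = 1 = 1·2^0
λ_0 = (0, 1)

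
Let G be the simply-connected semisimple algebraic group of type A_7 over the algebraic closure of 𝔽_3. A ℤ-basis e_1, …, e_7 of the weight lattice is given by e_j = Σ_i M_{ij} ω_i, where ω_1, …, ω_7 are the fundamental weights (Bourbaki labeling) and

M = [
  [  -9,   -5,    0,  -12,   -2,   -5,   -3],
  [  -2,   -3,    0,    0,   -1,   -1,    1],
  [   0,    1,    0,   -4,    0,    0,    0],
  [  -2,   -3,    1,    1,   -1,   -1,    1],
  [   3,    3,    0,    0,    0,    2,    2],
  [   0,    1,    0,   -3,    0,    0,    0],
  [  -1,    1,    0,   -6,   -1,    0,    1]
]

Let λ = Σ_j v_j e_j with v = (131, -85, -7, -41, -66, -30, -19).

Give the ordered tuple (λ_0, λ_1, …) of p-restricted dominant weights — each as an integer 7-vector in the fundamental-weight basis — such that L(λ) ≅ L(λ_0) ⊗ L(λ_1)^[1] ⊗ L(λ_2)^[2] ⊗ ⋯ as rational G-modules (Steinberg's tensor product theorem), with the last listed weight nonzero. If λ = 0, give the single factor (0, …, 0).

((2, 1, 1, 1, 1, 2, 2), (1, 2, 2, 1, 1, 0, 1), (2, 1, 2, 2, 1, 1, 2), (2, 2, 2, 0, 1, 1, 2))

ω-coordinates c = M·v, v = (131, -85, -7, -41, -66, -30, -19):
  c_1 = -9*131 + -5*-85 + 0*-7 + -12*-41 + -2*-66 + -5*-30 + -3*-19 = 77
  c_2 = -2*131 + -3*-85 + 0*-7 + 0*-41 + -1*-66 + -1*-30 + 1*-19 = 70
  c_3 = 0*131 + 1*-85 + 0*-7 + -4*-41 + 0*-66 + 0*-30 + 0*-19 = 79
  c_4 = -2*131 + -3*-85 + 1*-7 + 1*-41 + -1*-66 + -1*-30 + 1*-19 = 22
  c_5 = 3*131 + 3*-85 + 0*-7 + 0*-41 + 0*-66 + 2*-30 + 2*-19 = 40
  c_6 = 0*131 + 1*-85 + 0*-7 + -3*-41 + 0*-66 + 0*-30 + 0*-19 = 38
  c_7 = -1*131 + 1*-85 + 0*-7 + -6*-41 + -1*-66 + 0*-30 + 1*-19 = 77
p = 3; digits c_i = Σ_j d_{ij}·3^j, 0 ≤ d_{ij} < 3:
  c_1 = 77 = 2·3^0 + 1·3^1 + 2·3^2 + 2·3^3
  c_2 = 70 = 1·3^0 + 2·3^1 + 1·3^2 + 2·3^3
  c_3 = 79 = 1·3^0 + 2·3^1 + 2·3^2 + 2·3^3
  c_4 = 22 = 1·3^0 + 1·3^1 + 2·3^2
  c_5 = 40 = 1·3^0 + 1·3^1 + 1·3^2 + 1·3^3
  c_6 = 38 = 2·3^0 + 0·3^1 + 1·3^2 + 1·3^3
  c_7 = 77 = 2·3^0 + 1·3^1 + 2·3^2 + 2·3^3
Factor λ_0 = (2, 1, 1, 1, 1, 2, 2)
Factor λ_1 = (1, 2, 2, 1, 1, 0, 1)
Factor λ_2 = (2, 1, 2, 2, 1, 1, 2)
Factor λ_3 = (2, 2, 2, 0, 1, 1, 2)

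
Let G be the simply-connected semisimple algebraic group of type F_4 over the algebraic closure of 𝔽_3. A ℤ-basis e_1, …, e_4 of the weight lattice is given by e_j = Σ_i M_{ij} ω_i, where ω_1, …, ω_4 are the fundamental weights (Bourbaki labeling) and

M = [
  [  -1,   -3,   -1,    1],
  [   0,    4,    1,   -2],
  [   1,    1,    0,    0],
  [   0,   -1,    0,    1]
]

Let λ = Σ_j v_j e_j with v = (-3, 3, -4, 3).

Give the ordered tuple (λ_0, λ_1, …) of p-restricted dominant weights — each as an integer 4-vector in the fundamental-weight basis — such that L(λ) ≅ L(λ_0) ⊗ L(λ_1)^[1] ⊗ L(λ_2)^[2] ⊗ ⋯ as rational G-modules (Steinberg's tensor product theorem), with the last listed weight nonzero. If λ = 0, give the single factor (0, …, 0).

Change of basis e → ω: c = M·v where v = (-3, 3, -4, 3):
  c_1 = -1*-3 + -3*3 + -1*-4 + 1*3 = 1
  c_2 = 0*-3 + 4*3 + 1*-4 + -2*3 = 2
  c_3 = 1*-3 + 1*3 + 0*-4 + 0*3 = 0
  c_4 = 0*-3 + -1*3 + 0*-4 + 1*3 = 0
Base-3 expansion of each c_i:
  c_1 = 1 = 1·3^0
  c_2 = 2 = 2·3^0
  c_3 = 0
  c_4 = 0
Factor λ_0 = (1, 2, 0, 0)

((1, 2, 0, 0),)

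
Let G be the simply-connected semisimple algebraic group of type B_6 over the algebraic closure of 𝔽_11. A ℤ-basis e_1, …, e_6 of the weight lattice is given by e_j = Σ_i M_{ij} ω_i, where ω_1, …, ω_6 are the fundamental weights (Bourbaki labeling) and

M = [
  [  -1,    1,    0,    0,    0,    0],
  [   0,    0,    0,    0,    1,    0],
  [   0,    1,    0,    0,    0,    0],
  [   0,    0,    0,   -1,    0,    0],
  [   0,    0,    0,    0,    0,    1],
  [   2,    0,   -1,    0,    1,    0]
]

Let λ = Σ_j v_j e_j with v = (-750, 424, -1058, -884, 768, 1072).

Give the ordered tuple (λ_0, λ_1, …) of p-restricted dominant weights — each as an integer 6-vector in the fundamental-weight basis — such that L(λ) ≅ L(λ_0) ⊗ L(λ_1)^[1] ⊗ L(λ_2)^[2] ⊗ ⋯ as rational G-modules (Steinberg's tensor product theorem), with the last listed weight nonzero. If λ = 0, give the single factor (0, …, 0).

((8, 9, 6, 4, 5, 7), (7, 3, 5, 3, 9, 7), (9, 6, 3, 7, 8, 2))

In the fundamental-weight basis, λ has coordinates c = M·v (v = (-750, 424, -1058, -884, 768, 1072)):
  c_1 = (-1)·(-750) + 1·424 + (0)·(-1058) + (0)·(-884) + 0·768 + 0·1072 = 1174
  c_2 = (0)·(-750) + 0·424 + (0)·(-1058) + (0)·(-884) + 1·768 + 0·1072 = 768
  c_3 = (0)·(-750) + 1·424 + (0)·(-1058) + (0)·(-884) + 0·768 + 0·1072 = 424
  c_4 = (0)·(-750) + 0·424 + (0)·(-1058) + (-1)·(-884) + 0·768 + 0·1072 = 884
  c_5 = (0)·(-750) + 0·424 + (0)·(-1058) + (0)·(-884) + 0·768 + 1·1072 = 1072
  c_6 = (2)·(-750) + 0·424 + (-1)·(-1058) + (0)·(-884) + 1·768 + 0·1072 = 326
Writing each c_i in base p = 11:
  c_1 = 1174 = 8·11^0 + 7·11^1 + 9·11^2
  c_2 = 768 = 9·11^0 + 3·11^1 + 6·11^2
  c_3 = 424 = 6·11^0 + 5·11^1 + 3·11^2
  c_4 = 884 = 4·11^0 + 3·11^1 + 7·11^2
  c_5 = 1072 = 5·11^0 + 9·11^1 + 8·11^2
  c_6 = 326 = 7·11^0 + 7·11^1 + 2·11^2
λ_0 = (8, 9, 6, 4, 5, 7)
λ_1 = (7, 3, 5, 3, 9, 7)
λ_2 = (9, 6, 3, 7, 8, 2)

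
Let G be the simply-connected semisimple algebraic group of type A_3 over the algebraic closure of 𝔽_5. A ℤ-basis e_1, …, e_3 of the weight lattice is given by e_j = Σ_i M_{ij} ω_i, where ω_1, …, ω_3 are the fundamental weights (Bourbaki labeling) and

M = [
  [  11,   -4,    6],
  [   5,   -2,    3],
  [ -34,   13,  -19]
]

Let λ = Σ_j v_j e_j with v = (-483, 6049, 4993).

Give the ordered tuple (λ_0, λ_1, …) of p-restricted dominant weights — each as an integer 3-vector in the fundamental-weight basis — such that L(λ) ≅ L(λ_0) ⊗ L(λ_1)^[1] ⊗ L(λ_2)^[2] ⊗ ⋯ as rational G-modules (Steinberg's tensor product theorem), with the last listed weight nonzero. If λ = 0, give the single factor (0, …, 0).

ω-coordinates c = M·v, v = (-483, 6049, 4993):
  c_1 = (11)·(-483) + (-4)·(6049) + (6)·(4993) = 449
  c_2 = (5)·(-483) + (-2)·(6049) + (3)·(4993) = 466
  c_3 = (-34)·(-483) + (13)·(6049) + (-19)·(4993) = 192
Writing each c_i in base p = 5:
  c_1 = 449 = 4·5^0 + 4·5^1 + 2·5^2 + 3·5^3
  c_2 = 466 = 1·5^0 + 3·5^1 + 3·5^2 + 3·5^3
  c_3 = 192 = 2·5^0 + 3·5^1 + 2·5^2 + 1·5^3
p-restricted factor λ_0 = (4, 1, 2)
p-restricted factor λ_1 = (4, 3, 3)
p-restricted factor λ_2 = (2, 3, 2)
p-restricted factor λ_3 = (3, 3, 1)

((4, 1, 2), (4, 3, 3), (2, 3, 2), (3, 3, 1))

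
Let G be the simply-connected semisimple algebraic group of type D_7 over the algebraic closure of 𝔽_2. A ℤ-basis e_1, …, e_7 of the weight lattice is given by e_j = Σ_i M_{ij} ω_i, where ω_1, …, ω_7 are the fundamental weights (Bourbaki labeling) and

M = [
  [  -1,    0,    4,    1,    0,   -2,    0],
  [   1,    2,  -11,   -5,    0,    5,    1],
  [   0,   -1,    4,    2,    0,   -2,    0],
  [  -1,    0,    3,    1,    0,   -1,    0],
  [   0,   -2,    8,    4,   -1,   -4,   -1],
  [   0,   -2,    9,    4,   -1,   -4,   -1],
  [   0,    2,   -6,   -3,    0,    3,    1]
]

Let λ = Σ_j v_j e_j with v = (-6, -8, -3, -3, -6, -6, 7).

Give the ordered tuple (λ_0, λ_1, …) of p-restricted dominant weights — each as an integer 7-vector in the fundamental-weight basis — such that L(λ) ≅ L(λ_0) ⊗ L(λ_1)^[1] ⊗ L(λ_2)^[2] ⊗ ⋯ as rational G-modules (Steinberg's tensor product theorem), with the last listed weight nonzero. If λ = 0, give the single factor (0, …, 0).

((1, 1, 0, 0, 1, 0, 0), (1, 1, 1, 0, 1, 0, 0))

Compute c_i = Σ_j M_{ij} v_j with v = (-6, -8, -3, -3, -6, -6, 7):
  c_1 = (-1)·(-6) + (0)·(-8) + (4)·(-3) + (1)·(-3) + (0)·(-6) + (-2)·(-6) + 0·7 = 3
  c_2 = (1)·(-6) + (2)·(-8) + (-11)·(-3) + (-5)·(-3) + (0)·(-6) + (5)·(-6) + 1·7 = 3
  c_3 = (0)·(-6) + (-1)·(-8) + (4)·(-3) + (2)·(-3) + (0)·(-6) + (-2)·(-6) + 0·7 = 2
  c_4 = (-1)·(-6) + (0)·(-8) + (3)·(-3) + (1)·(-3) + (0)·(-6) + (-1)·(-6) + 0·7 = 0
  c_5 = (0)·(-6) + (-2)·(-8) + (8)·(-3) + (4)·(-3) + (-1)·(-6) + (-4)·(-6) + (-1)·(7) = 3
  c_6 = (0)·(-6) + (-2)·(-8) + (9)·(-3) + (4)·(-3) + (-1)·(-6) + (-4)·(-6) + (-1)·(7) = 0
  c_7 = (0)·(-6) + (2)·(-8) + (-6)·(-3) + (-3)·(-3) + (0)·(-6) + (3)·(-6) + 1·7 = 0
Expand coordinatewise in base 2:
  c_1 = 3 = 1·2^0 + 1·2^1
  c_2 = 3 = 1·2^0 + 1·2^1
  c_3 = 2 = 0·2^0 + 1·2^1
  c_4 = 0
  c_5 = 3 = 1·2^0 + 1·2^1
  c_6 = 0
  c_7 = 0
Factor λ_0 = (1, 1, 0, 0, 1, 0, 0)
Factor λ_1 = (1, 1, 1, 0, 1, 0, 0)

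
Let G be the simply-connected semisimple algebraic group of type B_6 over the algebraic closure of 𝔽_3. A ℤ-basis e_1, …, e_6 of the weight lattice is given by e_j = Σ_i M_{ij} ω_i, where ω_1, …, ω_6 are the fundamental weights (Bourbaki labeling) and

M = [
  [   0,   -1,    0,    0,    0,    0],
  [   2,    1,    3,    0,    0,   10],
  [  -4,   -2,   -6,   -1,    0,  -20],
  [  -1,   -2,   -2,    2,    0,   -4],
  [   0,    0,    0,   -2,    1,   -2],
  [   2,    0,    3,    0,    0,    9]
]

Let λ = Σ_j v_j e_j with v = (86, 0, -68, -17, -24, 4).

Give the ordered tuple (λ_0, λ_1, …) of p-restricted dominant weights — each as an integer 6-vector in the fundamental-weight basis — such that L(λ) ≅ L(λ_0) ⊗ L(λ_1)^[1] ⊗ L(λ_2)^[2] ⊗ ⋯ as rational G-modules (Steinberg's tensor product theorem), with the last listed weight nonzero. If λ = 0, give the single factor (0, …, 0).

Change of basis e → ω: c = M·v where v = (86, 0, -68, -17, -24, 4):
  c_1 = 0·86 + (-1)·(0) + (0)·(-68) + (0)·(-17) + (0)·(-24) + 0·4 = 0
  c_2 = 2·86 + 1·0 + (3)·(-68) + (0)·(-17) + (0)·(-24) + 10·4 = 8
  c_3 = (-4)·(86) + (-2)·(0) + (-6)·(-68) + (-1)·(-17) + (0)·(-24) + (-20)·(4) = 1
  c_4 = (-1)·(86) + (-2)·(0) + (-2)·(-68) + (2)·(-17) + (0)·(-24) + (-4)·(4) = 0
  c_5 = 0·86 + 0·0 + (0)·(-68) + (-2)·(-17) + (1)·(-24) + (-2)·(4) = 2
  c_6 = 2·86 + 0·0 + (3)·(-68) + (0)·(-17) + (0)·(-24) + 9·4 = 4
Writing each c_i in base p = 3:
  c_1 = 0
  c_2 = 8 = 2·3^0 + 2·3^1
  c_3 = 1 = 1·3^0
  c_4 = 0
  c_5 = 2 = 2·3^0
  c_6 = 4 = 1·3^0 + 1·3^1
p-restricted factor λ_0 = (0, 2, 1, 0, 2, 1)
p-restricted factor λ_1 = (0, 2, 0, 0, 0, 1)

((0, 2, 1, 0, 2, 1), (0, 2, 0, 0, 0, 1))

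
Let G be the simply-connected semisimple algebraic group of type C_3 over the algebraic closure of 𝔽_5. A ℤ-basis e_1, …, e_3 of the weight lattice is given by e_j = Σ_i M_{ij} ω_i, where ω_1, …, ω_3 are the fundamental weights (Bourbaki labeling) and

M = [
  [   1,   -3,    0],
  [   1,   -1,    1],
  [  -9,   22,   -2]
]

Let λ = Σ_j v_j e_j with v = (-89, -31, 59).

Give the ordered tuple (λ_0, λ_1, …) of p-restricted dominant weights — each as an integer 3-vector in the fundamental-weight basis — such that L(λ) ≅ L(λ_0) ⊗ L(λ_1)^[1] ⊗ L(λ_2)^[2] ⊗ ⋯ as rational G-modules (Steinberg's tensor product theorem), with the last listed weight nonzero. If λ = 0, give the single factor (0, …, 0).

In the fundamental-weight basis, λ has coordinates c = M·v (v = (-89, -31, 59)):
  c_1 = (1)·(-89) + (-3)·(-31) + (0)·(59) = 4
  c_2 = (1)·(-89) + (-1)·(-31) + (1)·(59) = 1
  c_3 = (-9)·(-89) + (22)·(-31) + (-2)·(59) = 1
p = 5; digits c_i = Σ_j d_{ij}·5^j, 0 ≤ d_{ij} < 5:
  c_1 = 4 = 4·5^0
  c_2 = 1 = 1·5^0
  c_3 = 1 = 1·5^0
p-restricted factor λ_0 = (4, 1, 1)

((4, 1, 1),)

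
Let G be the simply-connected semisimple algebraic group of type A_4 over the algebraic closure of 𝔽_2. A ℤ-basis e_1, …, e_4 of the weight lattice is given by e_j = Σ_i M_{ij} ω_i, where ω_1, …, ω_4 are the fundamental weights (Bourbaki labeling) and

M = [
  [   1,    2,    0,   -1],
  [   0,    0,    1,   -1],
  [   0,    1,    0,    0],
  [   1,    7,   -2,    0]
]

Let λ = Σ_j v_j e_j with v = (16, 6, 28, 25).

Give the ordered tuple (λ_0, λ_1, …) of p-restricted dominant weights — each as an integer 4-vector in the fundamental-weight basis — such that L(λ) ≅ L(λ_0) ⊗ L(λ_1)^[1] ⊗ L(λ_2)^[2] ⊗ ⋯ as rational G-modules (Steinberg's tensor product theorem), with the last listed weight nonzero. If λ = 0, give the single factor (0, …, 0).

((1, 1, 0, 0), (1, 1, 1, 1), (0, 0, 1, 0))

Converting to the ω-basis (c_i = row i of M dotted with v = (16, 6, 28, 25)):
  c_1 = 1·16 + 2·6 + 0·28 + (-1)·(25) = 3
  c_2 = 0·16 + 0·6 + 1·28 + (-1)·(25) = 3
  c_3 = 0·16 + 1·6 + 0·28 + 0·25 = 6
  c_4 = 1·16 + 7·6 + (-2)·(28) + 0·25 = 2
p = 2; digits c_i = Σ_j d_{ij}·2^j, 0 ≤ d_{ij} < 2:
  c_1 = 3 = 1·2^0 + 1·2^1
  c_2 = 3 = 1·2^0 + 1·2^1
  c_3 = 6 = 0·2^0 + 1·2^1 + 1·2^2
  c_4 = 2 = 0·2^0 + 1·2^1
λ_0 = (1, 1, 0, 0)
λ_1 = (1, 1, 1, 1)
λ_2 = (0, 0, 1, 0)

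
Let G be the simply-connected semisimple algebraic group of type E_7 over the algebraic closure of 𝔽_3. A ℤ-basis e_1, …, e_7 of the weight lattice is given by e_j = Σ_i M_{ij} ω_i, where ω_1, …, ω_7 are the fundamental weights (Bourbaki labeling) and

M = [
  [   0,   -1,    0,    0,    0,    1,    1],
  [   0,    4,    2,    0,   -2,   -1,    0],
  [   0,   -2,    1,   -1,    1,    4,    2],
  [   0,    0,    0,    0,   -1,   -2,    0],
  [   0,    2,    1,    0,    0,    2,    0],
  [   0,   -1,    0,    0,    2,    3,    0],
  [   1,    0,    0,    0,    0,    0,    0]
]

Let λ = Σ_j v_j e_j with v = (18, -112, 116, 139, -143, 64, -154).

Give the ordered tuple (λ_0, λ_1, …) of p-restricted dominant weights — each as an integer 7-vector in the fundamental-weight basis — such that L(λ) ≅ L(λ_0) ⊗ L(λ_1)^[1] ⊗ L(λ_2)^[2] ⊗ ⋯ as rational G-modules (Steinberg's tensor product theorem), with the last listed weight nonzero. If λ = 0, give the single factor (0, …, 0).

In the fundamental-weight basis, λ has coordinates c = M·v (v = (18, -112, 116, 139, -143, 64, -154)):
  c_1 = (0)·(18) + (-1)·(-112) + (0)·(116) + (0)·(139) + (0)·(-143) + (1)·(64) + (1)·(-154) = 22
  c_2 = (0)·(18) + (4)·(-112) + (2)·(116) + (0)·(139) + (-2)·(-143) + (-1)·(64) + (0)·(-154) = 6
  c_3 = (0)·(18) + (-2)·(-112) + (1)·(116) + (-1)·(139) + (1)·(-143) + (4)·(64) + (2)·(-154) = 6
  c_4 = (0)·(18) + (0)·(-112) + (0)·(116) + (0)·(139) + (-1)·(-143) + (-2)·(64) + (0)·(-154) = 15
  c_5 = (0)·(18) + (2)·(-112) + (1)·(116) + (0)·(139) + (0)·(-143) + (2)·(64) + (0)·(-154) = 20
  c_6 = (0)·(18) + (-1)·(-112) + (0)·(116) + (0)·(139) + (2)·(-143) + (3)·(64) + (0)·(-154) = 18
  c_7 = (1)·(18) + (0)·(-112) + (0)·(116) + (0)·(139) + (0)·(-143) + (0)·(64) + (0)·(-154) = 18
p = 3; digits c_i = Σ_j d_{ij}·3^j, 0 ≤ d_{ij} < 3:
  c_1 = 22 = 1·3^0 + 1·3^1 + 2·3^2
  c_2 = 6 = 0·3^0 + 2·3^1
  c_3 = 6 = 0·3^0 + 2·3^1
  c_4 = 15 = 0·3^0 + 2·3^1 + 1·3^2
  c_5 = 20 = 2·3^0 + 0·3^1 + 2·3^2
  c_6 = 18 = 0·3^0 + 0·3^1 + 2·3^2
  c_7 = 18 = 0·3^0 + 0·3^1 + 2·3^2
λ_0 = (1, 0, 0, 0, 2, 0, 0)
λ_1 = (1, 2, 2, 2, 0, 0, 0)
λ_2 = (2, 0, 0, 1, 2, 2, 2)

((1, 0, 0, 0, 2, 0, 0), (1, 2, 2, 2, 0, 0, 0), (2, 0, 0, 1, 2, 2, 2))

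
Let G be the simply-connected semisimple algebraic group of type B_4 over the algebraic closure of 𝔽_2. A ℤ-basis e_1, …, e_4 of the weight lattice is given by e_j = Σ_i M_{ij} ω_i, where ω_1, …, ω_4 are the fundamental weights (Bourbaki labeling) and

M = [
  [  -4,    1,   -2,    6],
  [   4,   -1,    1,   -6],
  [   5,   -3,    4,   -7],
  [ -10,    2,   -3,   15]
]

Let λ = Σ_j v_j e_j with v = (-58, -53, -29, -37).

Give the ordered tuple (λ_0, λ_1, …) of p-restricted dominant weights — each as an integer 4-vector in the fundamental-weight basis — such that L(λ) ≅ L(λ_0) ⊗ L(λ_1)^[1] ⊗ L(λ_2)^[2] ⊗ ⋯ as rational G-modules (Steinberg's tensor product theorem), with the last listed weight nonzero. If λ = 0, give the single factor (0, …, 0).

((1, 0, 0, 0), (1, 1, 0, 1), (1, 1, 1, 1), (1, 1, 1, 0))

Converting to the ω-basis (c_i = row i of M dotted with v = (-58, -53, -29, -37)):
  c_1 = (-4)·(-58) + (1)·(-53) + (-2)·(-29) + (6)·(-37) = 15
  c_2 = (4)·(-58) + (-1)·(-53) + (1)·(-29) + (-6)·(-37) = 14
  c_3 = (5)·(-58) + (-3)·(-53) + (4)·(-29) + (-7)·(-37) = 12
  c_4 = (-10)·(-58) + (2)·(-53) + (-3)·(-29) + (15)·(-37) = 6
Expand coordinatewise in base 2:
  c_1 = 15 = 1·2^0 + 1·2^1 + 1·2^2 + 1·2^3
  c_2 = 14 = 0·2^0 + 1·2^1 + 1·2^2 + 1·2^3
  c_3 = 12 = 0·2^0 + 0·2^1 + 1·2^2 + 1·2^3
  c_4 = 6 = 0·2^0 + 1·2^1 + 1·2^2
λ_0 = (1, 0, 0, 0)
λ_1 = (1, 1, 0, 1)
λ_2 = (1, 1, 1, 1)
λ_3 = (1, 1, 1, 0)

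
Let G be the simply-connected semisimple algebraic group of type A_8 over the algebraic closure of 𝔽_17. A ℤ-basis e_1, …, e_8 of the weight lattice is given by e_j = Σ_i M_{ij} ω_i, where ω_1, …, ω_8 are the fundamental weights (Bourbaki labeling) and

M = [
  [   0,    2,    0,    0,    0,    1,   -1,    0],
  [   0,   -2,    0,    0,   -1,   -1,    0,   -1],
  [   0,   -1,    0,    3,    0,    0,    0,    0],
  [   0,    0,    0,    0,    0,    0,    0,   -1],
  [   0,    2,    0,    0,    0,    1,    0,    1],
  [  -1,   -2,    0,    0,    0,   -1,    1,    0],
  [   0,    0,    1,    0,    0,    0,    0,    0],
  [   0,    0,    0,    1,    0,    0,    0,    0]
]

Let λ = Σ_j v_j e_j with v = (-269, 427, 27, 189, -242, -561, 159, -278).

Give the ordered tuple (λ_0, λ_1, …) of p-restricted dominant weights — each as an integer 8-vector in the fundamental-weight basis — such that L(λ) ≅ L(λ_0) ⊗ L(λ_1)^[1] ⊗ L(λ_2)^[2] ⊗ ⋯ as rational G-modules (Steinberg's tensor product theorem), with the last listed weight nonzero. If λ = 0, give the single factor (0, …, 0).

((15, 6, 4, 6, 15, 16, 10, 2), (7, 13, 8, 16, 0, 7, 1, 11))

ω-coordinates c = M·v, v = (-269, 427, 27, 189, -242, -561, 159, -278):
  c_1 = (0)·(-269) + (2)·(427) + (0)·(27) + (0)·(189) + (0)·(-242) + (1)·(-561) + (-1)·(159) + (0)·(-278) = 134
  c_2 = (0)·(-269) + (-2)·(427) + (0)·(27) + (0)·(189) + (-1)·(-242) + (-1)·(-561) + (0)·(159) + (-1)·(-278) = 227
  c_3 = (0)·(-269) + (-1)·(427) + (0)·(27) + (3)·(189) + (0)·(-242) + (0)·(-561) + (0)·(159) + (0)·(-278) = 140
  c_4 = (0)·(-269) + (0)·(427) + (0)·(27) + (0)·(189) + (0)·(-242) + (0)·(-561) + (0)·(159) + (-1)·(-278) = 278
  c_5 = (0)·(-269) + (2)·(427) + (0)·(27) + (0)·(189) + (0)·(-242) + (1)·(-561) + (0)·(159) + (1)·(-278) = 15
  c_6 = (-1)·(-269) + (-2)·(427) + (0)·(27) + (0)·(189) + (0)·(-242) + (-1)·(-561) + (1)·(159) + (0)·(-278) = 135
  c_7 = (0)·(-269) + (0)·(427) + (1)·(27) + (0)·(189) + (0)·(-242) + (0)·(-561) + (0)·(159) + (0)·(-278) = 27
  c_8 = (0)·(-269) + (0)·(427) + (0)·(27) + (1)·(189) + (0)·(-242) + (0)·(-561) + (0)·(159) + (0)·(-278) = 189
Base-17 expansion of each c_i:
  c_1 = 134 = 15·17^0 + 7·17^1
  c_2 = 227 = 6·17^0 + 13·17^1
  c_3 = 140 = 4·17^0 + 8·17^1
  c_4 = 278 = 6·17^0 + 16·17^1
  c_5 = 15 = 15·17^0
  c_6 = 135 = 16·17^0 + 7·17^1
  c_7 = 27 = 10·17^0 + 1·17^1
  c_8 = 189 = 2·17^0 + 11·17^1
λ_0 = (15, 6, 4, 6, 15, 16, 10, 2)
λ_1 = (7, 13, 8, 16, 0, 7, 1, 11)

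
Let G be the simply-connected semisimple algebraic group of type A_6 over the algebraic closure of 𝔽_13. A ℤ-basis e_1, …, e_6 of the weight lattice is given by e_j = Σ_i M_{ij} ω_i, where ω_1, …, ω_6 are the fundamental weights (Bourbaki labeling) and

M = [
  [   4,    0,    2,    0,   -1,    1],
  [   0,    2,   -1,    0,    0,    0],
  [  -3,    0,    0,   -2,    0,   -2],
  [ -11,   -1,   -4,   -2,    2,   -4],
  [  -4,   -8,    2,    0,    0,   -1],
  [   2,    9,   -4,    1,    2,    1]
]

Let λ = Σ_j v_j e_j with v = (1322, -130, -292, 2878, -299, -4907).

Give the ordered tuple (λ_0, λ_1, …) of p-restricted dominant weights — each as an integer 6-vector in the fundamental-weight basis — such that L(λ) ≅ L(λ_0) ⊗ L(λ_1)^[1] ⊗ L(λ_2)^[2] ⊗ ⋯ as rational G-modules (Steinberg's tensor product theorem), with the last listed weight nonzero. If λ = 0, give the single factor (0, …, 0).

Converting to the ω-basis (c_i = row i of M dotted with v = (1322, -130, -292, 2878, -299, -4907)):
  c_1 = (4)·(1322) + (0)·(-130) + (2)·(-292) + (0)·(2878) + (-1)·(-299) + (1)·(-4907) = 96
  c_2 = (0)·(1322) + (2)·(-130) + (-1)·(-292) + (0)·(2878) + (0)·(-299) + (0)·(-4907) = 32
  c_3 = (-3)·(1322) + (0)·(-130) + (0)·(-292) + (-2)·(2878) + (0)·(-299) + (-2)·(-4907) = 92
  c_4 = (-11)·(1322) + (-1)·(-130) + (-4)·(-292) + (-2)·(2878) + (2)·(-299) + (-4)·(-4907) = 30
  c_5 = (-4)·(1322) + (-8)·(-130) + (2)·(-292) + (0)·(2878) + (0)·(-299) + (-1)·(-4907) = 75
  c_6 = (2)·(1322) + (9)·(-130) + (-4)·(-292) + (1)·(2878) + (2)·(-299) + (1)·(-4907) = 15
Base-13 expansion of each c_i:
  c_1 = 96 = 5·13^0 + 7·13^1
  c_2 = 32 = 6·13^0 + 2·13^1
  c_3 = 92 = 1·13^0 + 7·13^1
  c_4 = 30 = 4·13^0 + 2·13^1
  c_5 = 75 = 10·13^0 + 5·13^1
  c_6 = 15 = 2·13^0 + 1·13^1
Factor λ_0 = (5, 6, 1, 4, 10, 2)
Factor λ_1 = (7, 2, 7, 2, 5, 1)

((5, 6, 1, 4, 10, 2), (7, 2, 7, 2, 5, 1))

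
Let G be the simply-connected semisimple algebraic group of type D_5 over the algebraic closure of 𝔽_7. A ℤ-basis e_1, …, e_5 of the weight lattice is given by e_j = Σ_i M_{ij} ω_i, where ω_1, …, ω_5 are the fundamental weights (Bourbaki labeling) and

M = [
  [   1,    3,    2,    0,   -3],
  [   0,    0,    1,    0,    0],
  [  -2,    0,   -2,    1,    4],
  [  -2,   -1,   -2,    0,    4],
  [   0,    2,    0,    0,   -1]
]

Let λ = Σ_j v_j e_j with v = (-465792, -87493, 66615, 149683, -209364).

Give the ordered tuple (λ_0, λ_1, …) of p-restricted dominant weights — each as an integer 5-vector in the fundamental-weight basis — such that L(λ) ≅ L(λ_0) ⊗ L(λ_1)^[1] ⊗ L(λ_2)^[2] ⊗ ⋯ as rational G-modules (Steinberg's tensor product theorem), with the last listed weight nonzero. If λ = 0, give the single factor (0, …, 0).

Converting to the ω-basis (c_i = row i of M dotted with v = (-465792, -87493, 66615, 149683, -209364)):
  c_1 = 1*-465792 + 3*-87493 + 2*66615 + 0*149683 + -3*-209364 = 33051
  c_2 = 0*-465792 + 0*-87493 + 1*66615 + 0*149683 + 0*-209364 = 66615
  c_3 = -2*-465792 + 0*-87493 + -2*66615 + 1*149683 + 4*-209364 = 110581
  c_4 = -2*-465792 + -1*-87493 + -2*66615 + 0*149683 + 4*-209364 = 48391
  c_5 = 0*-465792 + 2*-87493 + 0*66615 + 0*149683 + -1*-209364 = 34378
Expand coordinatewise in base 7:
  c_1 = 33051 = 4·7^0 + 3·7^1 + 2·7^2 + 5·7^3 + 6·7^4 + 1·7^5
  c_2 = 66615 = 3·7^0 + 3·7^1 + 1·7^2 + 5·7^3 + 6·7^4 + 3·7^5
  c_3 = 110581 = 2·7^0 + 5·7^1 + 2·7^2 + 0·7^3 + 4·7^4 + 6·7^5
  c_4 = 48391 = 0·7^0 + 4·7^1 + 0·7^2 + 1·7^3 + 6·7^4 + 2·7^5
  c_5 = 34378 = 1·7^0 + 4·7^1 + 1·7^2 + 2·7^3 + 0·7^4 + 2·7^5
p-restricted factor λ_0 = (4, 3, 2, 0, 1)
p-restricted factor λ_1 = (3, 3, 5, 4, 4)
p-restricted factor λ_2 = (2, 1, 2, 0, 1)
p-restricted factor λ_3 = (5, 5, 0, 1, 2)
p-restricted factor λ_4 = (6, 6, 4, 6, 0)
p-restricted factor λ_5 = (1, 3, 6, 2, 2)

((4, 3, 2, 0, 1), (3, 3, 5, 4, 4), (2, 1, 2, 0, 1), (5, 5, 0, 1, 2), (6, 6, 4, 6, 0), (1, 3, 6, 2, 2))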